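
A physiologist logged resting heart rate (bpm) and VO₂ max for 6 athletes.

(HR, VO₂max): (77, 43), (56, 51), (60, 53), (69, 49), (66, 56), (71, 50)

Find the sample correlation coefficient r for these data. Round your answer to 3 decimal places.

n = 6, Σx = 399, Σy = 302, Σx² = 26823, Σy² = 15296, Σxy = 19974
nΣxy − ΣxΣy = 119844 − 120498 = -654
nΣx² − (Σx)² = 160938 − 159201 = 1737; nΣy² − (Σy)² = 91776 − 91204 = 572
r = -654 / √(1737 × 572) = -654 / 996.7768 ≈ -0.656

-0.656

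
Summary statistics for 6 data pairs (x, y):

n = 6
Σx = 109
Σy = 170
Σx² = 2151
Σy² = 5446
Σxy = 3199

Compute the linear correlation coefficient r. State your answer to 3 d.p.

r = (nΣxy − ΣxΣy) / √[(nΣx² − (Σx)²)(nΣy² − (Σy)²)]
Numerator: 6×3199 − 109×170 = 664
Denominator: √[(12906 − 11881)(32676 − 28900)] = √[1025 × 3776] = 1967.3332
r = 664 / 1967.3332 ≈ 0.338

0.338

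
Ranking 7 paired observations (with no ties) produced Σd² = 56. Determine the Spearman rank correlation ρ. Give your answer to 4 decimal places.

0.0000

ρ = 1 − 6Σd² / [n(n²−1)] = 1 − 6×56 / (7×48)
  = 1 − 336/336 = 1 − 1.00000 ≈ 0.0000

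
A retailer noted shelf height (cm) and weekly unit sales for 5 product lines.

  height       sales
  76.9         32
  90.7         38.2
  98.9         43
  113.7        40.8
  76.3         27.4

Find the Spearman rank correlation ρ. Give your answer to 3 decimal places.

0.900

Rank height: 2, 3, 4, 5, 1
Rank sales: 2, 3, 5, 4, 1
d = rank(height) − rank(sales): 0, 0, -1, 1, 0; Σd² = 2
ρ = 1 − 6Σd² / [n(n²−1)] = 1 − 6×2 / (5×24) = 1 − 12/120 ≈ 0.900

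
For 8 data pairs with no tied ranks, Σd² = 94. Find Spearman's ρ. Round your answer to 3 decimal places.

-0.119

ρ = 1 − 6Σd² / [n(n²−1)] = 1 − 6×94 / (8×63)
  = 1 − 564/504 = 1 − 1.1190 ≈ -0.119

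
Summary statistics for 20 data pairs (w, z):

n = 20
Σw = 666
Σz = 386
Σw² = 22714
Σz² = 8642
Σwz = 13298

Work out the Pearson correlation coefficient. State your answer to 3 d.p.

r = (nΣwz − ΣwΣz) / √[(nΣw² − (Σw)²)(nΣz² − (Σz)²)]
Numerator: 20×13298 − 666×386 = 8884
Denominator: √[(454280 − 443556)(172840 − 148996)] = √[10724 × 23844] = 15990.7178
r = 8884 / 15990.7178 ≈ 0.556

0.556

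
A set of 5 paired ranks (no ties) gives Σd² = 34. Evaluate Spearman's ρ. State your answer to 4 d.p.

ρ = 1 − 6Σd² / [n(n²−1)] = 1 − 6×34 / (5×24)
  = 1 − 204/120 = 1 − 1.70000 ≈ -0.7000

-0.7000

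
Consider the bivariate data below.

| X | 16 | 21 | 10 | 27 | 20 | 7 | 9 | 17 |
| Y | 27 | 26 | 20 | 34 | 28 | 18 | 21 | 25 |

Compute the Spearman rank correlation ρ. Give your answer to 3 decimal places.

0.857

Rank X: 4, 7, 3, 8, 6, 1, 2, 5
Rank Y: 6, 5, 2, 8, 7, 1, 3, 4
d = rank(X) − rank(Y): -2, 2, 1, 0, -1, 0, -1, 1; Σd² = 12
ρ = 1 − 6Σd² / [n(n²−1)] = 1 − 6×12 / (8×63) = 1 − 72/504 ≈ 0.857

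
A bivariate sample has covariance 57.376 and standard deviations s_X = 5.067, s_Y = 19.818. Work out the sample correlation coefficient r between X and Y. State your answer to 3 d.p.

0.571

r = Cov(X,Y) / (s_X · s_Y) = 57.376 / (5.067 × 19.818)
  = 57.376 / 100.4178 ≈ 0.571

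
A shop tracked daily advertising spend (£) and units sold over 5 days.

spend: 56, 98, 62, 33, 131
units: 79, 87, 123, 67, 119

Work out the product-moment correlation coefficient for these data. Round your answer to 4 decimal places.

n = 5, Σx = 380, Σy = 475, Σx² = 34834, Σy² = 47589, Σxy = 38376
nΣxy − ΣxΣy = 191880 − 180500 = 11380
nΣx² − (Σx)² = 174170 − 144400 = 29770; nΣy² − (Σy)² = 237945 − 225625 = 12320
r = 11380 / √(29770 × 12320) = 11380 / 19151.1462 ≈ 0.5942

0.5942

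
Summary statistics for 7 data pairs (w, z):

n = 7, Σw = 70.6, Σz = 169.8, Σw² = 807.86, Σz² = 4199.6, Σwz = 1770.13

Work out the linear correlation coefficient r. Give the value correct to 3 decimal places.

r = (nΣwz − ΣwΣz) / √[(nΣw² − (Σw)²)(nΣz² − (Σz)²)]
Numerator: 7×1770.13 − 70.6×169.8 = 403.03
Denominator: √[(5655.02 − 4984.36)(29397.2 − 28832.04)] = √[670.66 × 565.16] = 615.6543
r = 403.03 / 615.6543 ≈ 0.655

0.655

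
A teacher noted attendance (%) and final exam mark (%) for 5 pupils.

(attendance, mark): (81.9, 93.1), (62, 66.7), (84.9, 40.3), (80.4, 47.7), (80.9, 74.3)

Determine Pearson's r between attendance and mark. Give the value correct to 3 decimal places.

-0.133

n = 5, Σx = 390.1, Σy = 322.1, Σx² = 30768.59, Σy² = 22536.37, Σxy = 25027.71
nΣxy − ΣxΣy = 125138.55 − 125651.21 = -512.66
nΣx² − (Σx)² = 153842.95 − 152178.01 = 1664.94; nΣy² − (Σy)² = 112681.85 − 103748.41 = 8933.44
r = -512.66 / √(1664.94 × 8933.44) = -512.66 / 3856.6360 ≈ -0.133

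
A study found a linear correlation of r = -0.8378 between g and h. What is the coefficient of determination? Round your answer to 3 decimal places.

0.702

r² = (-0.8378)² = 0.702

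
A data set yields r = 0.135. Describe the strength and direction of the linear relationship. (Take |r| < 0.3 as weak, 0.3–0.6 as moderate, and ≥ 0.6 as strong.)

r = 0.135 > 0 so the relationship is positive.
|r| = 0.135, which falls in the weak range.

weak positive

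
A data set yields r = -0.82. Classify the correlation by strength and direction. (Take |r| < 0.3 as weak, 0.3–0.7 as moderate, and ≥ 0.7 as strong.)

r = -0.82 < 0 so the relationship is negative.
|r| = 0.82, which falls in the strong range.

strong negative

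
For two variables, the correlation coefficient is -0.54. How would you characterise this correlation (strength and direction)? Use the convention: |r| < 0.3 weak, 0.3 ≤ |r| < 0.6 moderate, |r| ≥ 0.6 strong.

moderate negative

r = -0.54 < 0 so the relationship is negative.
|r| = 0.54, which falls in the moderate range.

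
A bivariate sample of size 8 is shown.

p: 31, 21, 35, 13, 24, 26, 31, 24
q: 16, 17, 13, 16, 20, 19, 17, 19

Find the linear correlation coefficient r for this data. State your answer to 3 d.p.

n = 8, Σp = 205, Σq = 137, Σp² = 5585, Σq² = 2381, Σpq = 3473
nΣpq − ΣpΣq = 27784 − 28085 = -301
nΣp² − (Σp)² = 44680 − 42025 = 2655; nΣq² − (Σq)² = 19048 − 18769 = 279
r = -301 / √(2655 × 279) = -301 / 860.6654 ≈ -0.350

-0.350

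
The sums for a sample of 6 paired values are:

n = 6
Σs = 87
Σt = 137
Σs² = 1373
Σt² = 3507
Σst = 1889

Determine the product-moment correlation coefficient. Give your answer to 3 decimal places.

r = (nΣst − ΣsΣt) / √[(nΣs² − (Σs)²)(nΣt² − (Σt)²)]
Numerator: 6×1889 − 87×137 = -585
Denominator: √[(8238 − 7569)(21042 − 18769)] = √[669 × 2273] = 1233.1411
r = -585 / 1233.1411 ≈ -0.474

-0.474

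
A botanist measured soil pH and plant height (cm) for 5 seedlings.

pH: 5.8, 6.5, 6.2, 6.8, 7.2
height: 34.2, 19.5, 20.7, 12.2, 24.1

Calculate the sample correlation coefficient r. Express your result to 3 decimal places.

n = 5, Σx = 32.5, Σy = 110.7, Σx² = 212.41, Σy² = 2708.03, Σxy = 709.93
nΣxy − ΣxΣy = 3549.65 − 3597.75 = -48.1
nΣx² − (Σx)² = 1062.05 − 1056.25 = 5.8; nΣy² − (Σy)² = 13540.15 − 12254.49 = 1285.66
r = -48.1 / √(5.8 × 1285.66) = -48.1 / 86.3529 ≈ -0.557

-0.557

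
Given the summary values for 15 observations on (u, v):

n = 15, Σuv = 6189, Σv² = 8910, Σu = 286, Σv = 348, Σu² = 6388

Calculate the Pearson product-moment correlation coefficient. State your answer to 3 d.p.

-0.505

r = (nΣuv − ΣuΣv) / √[(nΣu² − (Σu)²)(nΣv² − (Σv)²)]
Numerator: 15×6189 − 286×348 = -6693
Denominator: √[(95820 − 81796)(133650 − 121104)] = √[14024 × 12546] = 13264.4300
r = -6693 / 13264.4300 ≈ -0.505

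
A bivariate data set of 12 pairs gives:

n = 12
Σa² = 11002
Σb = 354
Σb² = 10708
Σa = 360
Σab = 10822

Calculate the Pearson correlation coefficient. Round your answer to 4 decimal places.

0.8731

r = (nΣab − ΣaΣb) / √[(nΣa² − (Σa)²)(nΣb² − (Σb)²)]
Numerator: 12×10822 − 360×354 = 2424
Denominator: √[(132024 − 129600)(128496 − 125316)] = √[2424 × 3180] = 2776.3861
r = 2424 / 2776.3861 ≈ 0.8731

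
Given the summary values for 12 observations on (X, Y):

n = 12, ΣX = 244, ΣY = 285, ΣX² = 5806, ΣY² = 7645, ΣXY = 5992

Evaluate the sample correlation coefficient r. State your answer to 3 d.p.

r = (nΣXY − ΣXΣY) / √[(nΣX² − (ΣX)²)(nΣY² − (ΣY)²)]
Numerator: 12×5992 − 244×285 = 2364
Denominator: √[(69672 − 59536)(91740 − 81225)] = √[10136 × 10515] = 10323.7609
r = 2364 / 10323.7609 ≈ 0.229

0.229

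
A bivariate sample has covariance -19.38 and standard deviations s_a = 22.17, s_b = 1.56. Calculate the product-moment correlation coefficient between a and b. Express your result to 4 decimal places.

-0.5604

r = Cov(a,b) / (s_a · s_b) = -19.38 / (22.17 × 1.56)
  = -19.38 / 34.5852 ≈ -0.5604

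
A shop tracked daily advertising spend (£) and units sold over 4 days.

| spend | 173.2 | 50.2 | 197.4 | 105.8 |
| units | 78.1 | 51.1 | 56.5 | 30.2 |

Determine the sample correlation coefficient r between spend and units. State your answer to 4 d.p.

n = 4, Σx = 526.6, Σy = 215.9, Σx² = 82678.68, Σy² = 12815.11, Σxy = 30440.4
nΣxy − ΣxΣy = 121761.6 − 113692.94 = 8068.66
nΣx² − (Σx)² = 330714.72 − 277307.56 = 53407.16; nΣy² − (Σy)² = 51260.44 − 46612.81 = 4647.63
r = 8068.66 / √(53407.16 × 4647.63) = 8068.66 / 15754.8951 ≈ 0.5121

0.5121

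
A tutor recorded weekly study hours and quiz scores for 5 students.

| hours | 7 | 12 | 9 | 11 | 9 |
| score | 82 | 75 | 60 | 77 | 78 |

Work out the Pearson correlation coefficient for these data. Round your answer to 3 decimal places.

n = 5, Σx = 48, Σy = 372, Σx² = 476, Σy² = 27962, Σxy = 3563
nΣxy − ΣxΣy = 17815 − 17856 = -41
nΣx² − (Σx)² = 2380 − 2304 = 76; nΣy² − (Σy)² = 139810 − 138384 = 1426
r = -41 / √(76 × 1426) = -41 / 329.2051 ≈ -0.125

-0.125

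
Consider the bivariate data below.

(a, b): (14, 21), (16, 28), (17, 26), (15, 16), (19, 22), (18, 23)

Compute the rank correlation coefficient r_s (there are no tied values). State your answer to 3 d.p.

Rank a: 1, 3, 4, 2, 6, 5
Rank b: 2, 6, 5, 1, 3, 4
d = rank(a) − rank(b): -1, -3, -1, 1, 3, 1; Σd² = 22
ρ = 1 − 6Σd² / [n(n²−1)] = 1 − 6×22 / (6×35) = 1 − 132/210 ≈ 0.371

0.371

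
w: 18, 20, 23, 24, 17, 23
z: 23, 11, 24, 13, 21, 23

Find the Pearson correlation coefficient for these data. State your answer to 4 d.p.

n = 6, Σw = 125, Σz = 115, Σw² = 2647, Σz² = 2365, Σwz = 2384
nΣwz − ΣwΣz = 14304 − 14375 = -71
nΣw² − (Σw)² = 15882 − 15625 = 257; nΣz² − (Σz)² = 14190 − 13225 = 965
r = -71 / √(257 × 965) = -71 / 498.0010 ≈ -0.1426

-0.1426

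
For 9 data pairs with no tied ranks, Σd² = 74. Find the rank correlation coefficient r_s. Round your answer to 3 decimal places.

ρ = 1 − 6Σd² / [n(n²−1)] = 1 − 6×74 / (9×80)
  = 1 − 444/720 = 1 − 0.6167 ≈ 0.383

0.383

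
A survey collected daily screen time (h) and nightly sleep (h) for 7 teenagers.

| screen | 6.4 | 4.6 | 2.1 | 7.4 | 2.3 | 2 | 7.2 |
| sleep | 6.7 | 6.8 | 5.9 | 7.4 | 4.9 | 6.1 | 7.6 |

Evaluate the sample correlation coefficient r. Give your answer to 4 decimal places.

n = 7, Σx = 32, Σy = 45.4, Σx² = 182.42, Σy² = 299.68, Σxy = 219.5
nΣxy − ΣxΣy = 1536.5 − 1452.8 = 83.7
nΣx² − (Σx)² = 1276.94 − 1024 = 252.94; nΣy² − (Σy)² = 2097.76 − 2061.16 = 36.6
r = 83.7 / √(252.94 × 36.6) = 83.7 / 96.2164 ≈ 0.8699

0.8699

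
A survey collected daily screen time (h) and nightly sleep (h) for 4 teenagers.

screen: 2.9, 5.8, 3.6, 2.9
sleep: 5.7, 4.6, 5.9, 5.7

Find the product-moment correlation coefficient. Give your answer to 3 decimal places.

n = 4, Σx = 15.2, Σy = 21.9, Σx² = 63.42, Σy² = 120.95, Σxy = 80.98
nΣxy − ΣxΣy = 323.92 − 332.88 = -8.96
nΣx² − (Σx)² = 253.68 − 231.04 = 22.64; nΣy² − (Σy)² = 483.8 − 479.61 = 4.19
r = -8.96 / √(22.64 × 4.19) = -8.96 / 9.7397 ≈ -0.920

-0.920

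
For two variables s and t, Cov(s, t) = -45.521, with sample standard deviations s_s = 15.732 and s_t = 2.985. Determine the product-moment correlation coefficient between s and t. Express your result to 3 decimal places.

r = Cov(s,t) / (s_s · s_t) = -45.521 / (15.732 × 2.985)
  = -45.521 / 46.9600 ≈ -0.969

-0.969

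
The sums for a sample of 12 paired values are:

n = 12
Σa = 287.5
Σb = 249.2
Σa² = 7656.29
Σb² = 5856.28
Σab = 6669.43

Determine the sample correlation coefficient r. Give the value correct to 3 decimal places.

r = (nΣab − ΣaΣb) / √[(nΣa² − (Σa)²)(nΣb² − (Σb)²)]
Numerator: 12×6669.43 − 287.5×249.2 = 8388.16
Denominator: √[(91875.48 − 82656.25)(70275.36 − 62100.64)] = √[9219.23 × 8174.72] = 8681.2801
r = 8388.16 / 8681.2801 ≈ 0.966

0.966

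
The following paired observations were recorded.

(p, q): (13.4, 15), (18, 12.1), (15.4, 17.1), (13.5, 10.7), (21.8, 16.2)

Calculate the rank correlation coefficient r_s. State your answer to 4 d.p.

Rank p: 1, 4, 3, 2, 5
Rank q: 3, 2, 5, 1, 4
d = rank(p) − rank(q): -2, 2, -2, 1, 1; Σd² = 14
ρ = 1 − 6Σd² / [n(n²−1)] = 1 − 6×14 / (5×24) = 1 − 84/120 ≈ 0.3000

0.3000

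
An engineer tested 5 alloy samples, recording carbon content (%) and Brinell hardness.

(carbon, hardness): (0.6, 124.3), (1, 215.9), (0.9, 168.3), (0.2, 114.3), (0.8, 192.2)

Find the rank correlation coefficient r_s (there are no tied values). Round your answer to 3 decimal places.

Rank carbon: 2, 5, 4, 1, 3
Rank hardness: 2, 5, 3, 1, 4
d = rank(carbon) − rank(hardness): 0, 0, 1, 0, -1; Σd² = 2
ρ = 1 − 6Σd² / [n(n²−1)] = 1 − 6×2 / (5×24) = 1 − 12/120 ≈ 0.900

0.900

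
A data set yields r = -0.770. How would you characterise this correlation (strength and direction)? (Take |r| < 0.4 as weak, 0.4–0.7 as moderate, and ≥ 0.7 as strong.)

strong negative

r = -0.770 < 0 so the relationship is negative.
|r| = 0.770, which falls in the strong range.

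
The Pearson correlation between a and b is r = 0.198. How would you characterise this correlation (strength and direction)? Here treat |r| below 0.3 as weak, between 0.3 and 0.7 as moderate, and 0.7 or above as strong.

weak positive

r = 0.198 > 0 so the relationship is positive.
|r| = 0.198, which falls in the weak range.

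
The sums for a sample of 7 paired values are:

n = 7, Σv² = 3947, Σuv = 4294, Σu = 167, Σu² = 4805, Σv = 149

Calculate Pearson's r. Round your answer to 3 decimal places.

0.927

r = (nΣuv − ΣuΣv) / √[(nΣu² − (Σu)²)(nΣv² − (Σv)²)]
Numerator: 7×4294 − 167×149 = 5175
Denominator: √[(33635 − 27889)(27629 − 22201)] = √[5746 × 5428] = 5584.7371
r = 5175 / 5584.7371 ≈ 0.927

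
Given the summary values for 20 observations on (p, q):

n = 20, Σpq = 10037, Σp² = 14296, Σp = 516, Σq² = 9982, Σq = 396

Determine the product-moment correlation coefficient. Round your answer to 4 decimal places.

r = (nΣpq − ΣpΣq) / √[(nΣp² − (Σp)²)(nΣq² − (Σq)²)]
Numerator: 20×10037 − 516×396 = -3596
Denominator: √[(285920 − 266256)(199640 − 156816)] = √[19664 × 42824] = 29018.8066
r = -3596 / 29018.8066 ≈ -0.1239

-0.1239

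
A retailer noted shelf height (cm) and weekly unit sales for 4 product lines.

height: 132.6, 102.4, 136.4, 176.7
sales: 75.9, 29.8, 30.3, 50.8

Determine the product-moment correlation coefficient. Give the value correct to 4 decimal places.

0.3153

n = 4, Σx = 548.1, Σy = 186.8, Σx² = 77896.37, Σy² = 10147.58, Σxy = 26225.14
nΣxy − ΣxΣy = 104900.56 − 102385.08 = 2515.48
nΣx² − (Σx)² = 311585.48 − 300413.61 = 11171.87; nΣy² − (Σy)² = 40590.32 − 34894.24 = 5696.08
r = 2515.48 / √(11171.87 × 5696.08) = 2515.48 / 7977.2091 ≈ 0.3153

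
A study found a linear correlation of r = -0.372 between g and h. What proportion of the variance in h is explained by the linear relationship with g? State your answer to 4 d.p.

0.1384

r² = (-0.372)² = 0.1384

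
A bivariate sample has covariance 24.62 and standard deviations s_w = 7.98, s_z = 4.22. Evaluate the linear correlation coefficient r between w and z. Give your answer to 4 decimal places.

r = Cov(w,z) / (s_w · s_z) = 24.62 / (7.98 × 4.22)
  = 24.62 / 33.6756 ≈ 0.7311

0.7311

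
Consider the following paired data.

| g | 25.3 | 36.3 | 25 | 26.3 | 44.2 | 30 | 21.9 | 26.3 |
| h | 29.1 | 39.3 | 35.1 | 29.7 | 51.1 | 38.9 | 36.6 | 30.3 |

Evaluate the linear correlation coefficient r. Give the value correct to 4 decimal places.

0.8386

n = 8, Σg = 235.3, Σh = 290.1, Σg² = 7299.41, Σh² = 10887.47, Σgh = 8845.48
nΣgh − ΣgΣh = 70763.84 − 68260.53 = 2503.31
nΣg² − (Σg)² = 58395.28 − 55366.09 = 3029.19; nΣh² − (Σh)² = 87099.76 − 84158.01 = 2941.75
r = 2503.31 / √(3029.19 × 2941.75) = 2503.31 / 2985.1499 ≈ 0.8386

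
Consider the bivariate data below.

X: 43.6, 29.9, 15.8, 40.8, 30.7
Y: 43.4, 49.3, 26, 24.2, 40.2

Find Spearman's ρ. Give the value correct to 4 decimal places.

Rank X: 5, 2, 1, 4, 3
Rank Y: 4, 5, 2, 1, 3
d = rank(X) − rank(Y): 1, -3, -1, 3, 0; Σd² = 20
ρ = 1 − 6Σd² / [n(n²−1)] = 1 − 6×20 / (5×24) = 1 − 120/120 ≈ 0.0000

0.0000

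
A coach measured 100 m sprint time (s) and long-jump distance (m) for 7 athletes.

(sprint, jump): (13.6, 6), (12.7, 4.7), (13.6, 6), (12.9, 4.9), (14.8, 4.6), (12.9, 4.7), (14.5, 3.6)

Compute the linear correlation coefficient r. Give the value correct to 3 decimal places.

-0.290

n = 7, Σx = 95, Σy = 34.5, Σx² = 1293.32, Σy² = 174.31, Σxy = 467.01
nΣxy − ΣxΣy = 3269.07 − 3277.5 = -8.43
nΣx² − (Σx)² = 9053.24 − 9025 = 28.24; nΣy² − (Σy)² = 1220.17 − 1190.25 = 29.92
r = -8.43 / √(28.24 × 29.92) = -8.43 / 29.0679 ≈ -0.290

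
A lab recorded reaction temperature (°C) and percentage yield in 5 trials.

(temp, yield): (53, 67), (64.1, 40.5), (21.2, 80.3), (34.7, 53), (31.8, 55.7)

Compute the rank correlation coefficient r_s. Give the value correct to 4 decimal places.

-0.7000

Rank temp: 4, 5, 1, 3, 2
Rank yield: 4, 1, 5, 2, 3
d = rank(temp) − rank(yield): 0, 4, -4, 1, -1; Σd² = 34
ρ = 1 − 6Σd² / [n(n²−1)] = 1 − 6×34 / (5×24) = 1 − 204/120 ≈ -0.7000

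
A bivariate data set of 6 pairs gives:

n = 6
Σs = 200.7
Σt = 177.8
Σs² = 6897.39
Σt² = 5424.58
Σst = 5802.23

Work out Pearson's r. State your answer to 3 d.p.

-0.858

r = (nΣst − ΣsΣt) / √[(nΣs² − (Σs)²)(nΣt² − (Σt)²)]
Numerator: 6×5802.23 − 200.7×177.8 = -871.08
Denominator: √[(41384.34 − 40280.49)(32547.48 − 31612.84)] = √[1103.85 × 934.64] = 1015.7275
r = -871.08 / 1015.7275 ≈ -0.858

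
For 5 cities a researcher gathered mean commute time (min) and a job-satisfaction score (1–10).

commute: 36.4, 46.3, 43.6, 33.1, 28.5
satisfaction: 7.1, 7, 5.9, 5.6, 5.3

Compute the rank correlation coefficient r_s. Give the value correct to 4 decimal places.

Rank commute: 3, 5, 4, 2, 1
Rank satisfaction: 5, 4, 3, 2, 1
d = rank(commute) − rank(satisfaction): -2, 1, 1, 0, 0; Σd² = 6
ρ = 1 − 6Σd² / [n(n²−1)] = 1 − 6×6 / (5×24) = 1 − 36/120 ≈ 0.7000

0.7000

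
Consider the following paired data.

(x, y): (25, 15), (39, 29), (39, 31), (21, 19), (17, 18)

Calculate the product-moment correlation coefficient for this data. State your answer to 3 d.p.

n = 5, Σx = 141, Σy = 112, Σx² = 4397, Σy² = 2712, Σxy = 3420
nΣxy − ΣxΣy = 17100 − 15792 = 1308
nΣx² − (Σx)² = 21985 − 19881 = 2104; nΣy² − (Σy)² = 13560 − 12544 = 1016
r = 1308 / √(2104 × 1016) = 1308 / 1462.0752 ≈ 0.895

0.895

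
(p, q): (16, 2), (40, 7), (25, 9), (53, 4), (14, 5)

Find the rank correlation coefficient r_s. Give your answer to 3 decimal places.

Rank p: 2, 4, 3, 5, 1
Rank q: 1, 4, 5, 2, 3
d = rank(p) − rank(q): 1, 0, -2, 3, -2; Σd² = 18
ρ = 1 − 6Σd² / [n(n²−1)] = 1 − 6×18 / (5×24) = 1 − 108/120 ≈ 0.100

0.100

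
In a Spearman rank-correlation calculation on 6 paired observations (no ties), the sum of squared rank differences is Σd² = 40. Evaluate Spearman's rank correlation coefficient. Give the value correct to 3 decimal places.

ρ = 1 − 6Σd² / [n(n²−1)] = 1 − 6×40 / (6×35)
  = 1 − 240/210 = 1 − 1.1429 ≈ -0.143

-0.143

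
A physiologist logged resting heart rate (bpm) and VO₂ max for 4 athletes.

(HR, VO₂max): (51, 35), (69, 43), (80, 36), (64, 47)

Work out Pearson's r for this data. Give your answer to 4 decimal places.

0.0676

n = 4, Σx = 264, Σy = 161, Σx² = 17858, Σy² = 6579, Σxy = 10640
nΣxy − ΣxΣy = 42560 − 42504 = 56
nΣx² − (Σx)² = 71432 − 69696 = 1736; nΣy² − (Σy)² = 26316 − 25921 = 395
r = 56 / √(1736 × 395) = 56 / 828.0821 ≈ 0.0676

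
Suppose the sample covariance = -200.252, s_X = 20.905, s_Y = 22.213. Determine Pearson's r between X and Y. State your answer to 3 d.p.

-0.431

r = Cov(X,Y) / (s_X · s_Y) = -200.252 / (20.905 × 22.213)
  = -200.252 / 464.3628 ≈ -0.431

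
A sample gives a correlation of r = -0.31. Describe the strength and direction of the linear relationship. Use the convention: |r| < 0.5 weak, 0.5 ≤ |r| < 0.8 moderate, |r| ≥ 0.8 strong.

weak negative

r = -0.31 < 0 so the relationship is negative.
|r| = 0.31, which falls in the weak range.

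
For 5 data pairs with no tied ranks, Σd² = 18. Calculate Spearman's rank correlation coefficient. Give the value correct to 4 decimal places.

ρ = 1 − 6Σd² / [n(n²−1)] = 1 − 6×18 / (5×24)
  = 1 − 108/120 = 1 − 0.90000 ≈ 0.1000

0.1000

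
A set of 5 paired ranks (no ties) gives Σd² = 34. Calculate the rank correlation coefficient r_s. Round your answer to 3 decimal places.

ρ = 1 − 6Σd² / [n(n²−1)] = 1 − 6×34 / (5×24)
  = 1 − 204/120 = 1 − 1.7000 ≈ -0.700

-0.700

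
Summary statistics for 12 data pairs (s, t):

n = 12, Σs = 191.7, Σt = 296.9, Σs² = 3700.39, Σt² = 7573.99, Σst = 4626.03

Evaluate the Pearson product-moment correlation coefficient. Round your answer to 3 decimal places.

r = (nΣst − ΣsΣt) / √[(nΣs² − (Σs)²)(nΣt² − (Σt)²)]
Numerator: 12×4626.03 − 191.7×296.9 = -1403.37
Denominator: √[(44404.68 − 36748.89)(90887.88 − 88149.61)] = √[7655.79 × 2738.27] = 4578.6046
r = -1403.37 / 4578.6046 ≈ -0.307

-0.307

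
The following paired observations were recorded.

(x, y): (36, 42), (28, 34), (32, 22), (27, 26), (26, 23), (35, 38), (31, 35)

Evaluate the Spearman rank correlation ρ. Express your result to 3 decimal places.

0.643

Rank x: 7, 3, 5, 2, 1, 6, 4
Rank y: 7, 4, 1, 3, 2, 6, 5
d = rank(x) − rank(y): 0, -1, 4, -1, -1, 0, -1; Σd² = 20
ρ = 1 − 6Σd² / [n(n²−1)] = 1 − 6×20 / (7×48) = 1 − 120/336 ≈ 0.643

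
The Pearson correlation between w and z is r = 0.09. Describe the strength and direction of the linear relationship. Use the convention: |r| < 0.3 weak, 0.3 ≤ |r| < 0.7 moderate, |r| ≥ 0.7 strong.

weak positive

r = 0.09 > 0 so the relationship is positive.
|r| = 0.09, which falls in the weak range.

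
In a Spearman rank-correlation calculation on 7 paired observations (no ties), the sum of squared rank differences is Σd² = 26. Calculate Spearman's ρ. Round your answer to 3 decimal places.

0.536

ρ = 1 − 6Σd² / [n(n²−1)] = 1 − 6×26 / (7×48)
  = 1 − 156/336 = 1 − 0.4643 ≈ 0.536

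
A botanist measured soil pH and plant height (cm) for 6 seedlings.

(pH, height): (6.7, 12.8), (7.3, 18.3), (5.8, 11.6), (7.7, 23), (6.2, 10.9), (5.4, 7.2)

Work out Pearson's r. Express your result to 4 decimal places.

0.9559

n = 6, Σx = 39.1, Σy = 83.8, Σx² = 258.71, Σy² = 1332.94, Σxy = 570.19
nΣxy − ΣxΣy = 3421.14 − 3276.58 = 144.56
nΣx² − (Σx)² = 1552.26 − 1528.81 = 23.45; nΣy² − (Σy)² = 7997.64 − 7022.44 = 975.2
r = 144.56 / √(23.45 × 975.2) = 144.56 / 151.2231 ≈ 0.9559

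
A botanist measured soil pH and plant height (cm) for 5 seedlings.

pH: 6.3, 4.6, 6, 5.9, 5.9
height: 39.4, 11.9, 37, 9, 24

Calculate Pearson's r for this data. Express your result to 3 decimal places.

n = 5, Σx = 28.7, Σy = 121.3, Σx² = 166.47, Σy² = 3719.97, Σxy = 719.66
nΣxy − ΣxΣy = 3598.3 − 3481.31 = 116.99
nΣx² − (Σx)² = 832.35 − 823.69 = 8.66; nΣy² − (Σy)² = 18599.85 − 14713.69 = 3886.16
r = 116.99 / √(8.66 × 3886.16) = 116.99 / 183.4507 ≈ 0.638

0.638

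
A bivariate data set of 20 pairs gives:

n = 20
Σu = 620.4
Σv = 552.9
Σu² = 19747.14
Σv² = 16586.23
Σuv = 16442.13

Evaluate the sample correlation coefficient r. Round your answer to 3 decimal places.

-0.877

r = (nΣuv − ΣuΣv) / √[(nΣu² − (Σu)²)(nΣv² − (Σv)²)]
Numerator: 20×16442.13 − 620.4×552.9 = -14176.56
Denominator: √[(394942.8 − 384896.16)(331724.6 − 305698.41)] = √[10046.64 × 26026.19] = 16170.2122
r = -14176.56 / 16170.2122 ≈ -0.877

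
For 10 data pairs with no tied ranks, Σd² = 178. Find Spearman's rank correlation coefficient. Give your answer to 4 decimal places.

-0.0788

ρ = 1 − 6Σd² / [n(n²−1)] = 1 − 6×178 / (10×99)
  = 1 − 1068/990 = 1 − 1.07879 ≈ -0.0788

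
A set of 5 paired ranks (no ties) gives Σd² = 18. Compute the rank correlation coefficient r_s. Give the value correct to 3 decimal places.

0.100

ρ = 1 − 6Σd² / [n(n²−1)] = 1 − 6×18 / (5×24)
  = 1 − 108/120 = 1 − 0.9000 ≈ 0.100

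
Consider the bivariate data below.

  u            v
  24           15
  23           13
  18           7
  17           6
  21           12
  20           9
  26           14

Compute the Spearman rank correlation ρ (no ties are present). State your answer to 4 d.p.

Rank u: 6, 5, 2, 1, 4, 3, 7
Rank v: 7, 5, 2, 1, 4, 3, 6
d = rank(u) − rank(v): -1, 0, 0, 0, 0, 0, 1; Σd² = 2
ρ = 1 − 6Σd² / [n(n²−1)] = 1 − 6×2 / (7×48) = 1 − 12/336 ≈ 0.9643

0.9643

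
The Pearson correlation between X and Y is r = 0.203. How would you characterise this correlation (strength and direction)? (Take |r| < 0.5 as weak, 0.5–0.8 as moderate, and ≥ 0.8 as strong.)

r = 0.203 > 0 so the relationship is positive.
|r| = 0.203, which falls in the weak range.

weak positive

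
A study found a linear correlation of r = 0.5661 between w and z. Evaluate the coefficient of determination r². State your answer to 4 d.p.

0.3205

r² = (0.5661)² = 0.3205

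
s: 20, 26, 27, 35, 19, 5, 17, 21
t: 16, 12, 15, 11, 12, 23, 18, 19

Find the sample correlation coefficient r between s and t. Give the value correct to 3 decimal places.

n = 8, Σs = 170, Σt = 126, Σs² = 4146, Σt² = 2104, Σst = 2470
nΣst − ΣsΣt = 19760 − 21420 = -1660
nΣs² − (Σs)² = 33168 − 28900 = 4268; nΣt² − (Σt)² = 16832 − 15876 = 956
r = -1660 / √(4268 × 956) = -1660 / 2019.9525 ≈ -0.822

-0.822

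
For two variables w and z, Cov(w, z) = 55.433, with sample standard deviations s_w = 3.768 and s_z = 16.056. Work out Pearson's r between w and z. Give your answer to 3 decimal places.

0.916

r = Cov(w,z) / (s_w · s_z) = 55.433 / (3.768 × 16.056)
  = 55.433 / 60.4990 ≈ 0.916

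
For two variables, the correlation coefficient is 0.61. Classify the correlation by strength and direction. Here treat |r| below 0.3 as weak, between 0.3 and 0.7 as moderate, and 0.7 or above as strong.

moderate positive

r = 0.61 > 0 so the relationship is positive.
|r| = 0.61, which falls in the moderate range.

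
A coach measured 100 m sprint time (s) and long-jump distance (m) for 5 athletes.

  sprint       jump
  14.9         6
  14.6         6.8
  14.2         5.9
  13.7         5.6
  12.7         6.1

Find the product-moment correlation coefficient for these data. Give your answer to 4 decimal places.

n = 5, Σx = 70.1, Σy = 30.4, Σx² = 985.79, Σy² = 185.62, Σxy = 426.65
nΣxy − ΣxΣy = 2133.25 − 2131.04 = 2.21
nΣx² − (Σx)² = 4928.95 − 4914.01 = 14.94; nΣy² − (Σy)² = 928.1 − 924.16 = 3.94
r = 2.21 / √(14.94 × 3.94) = 2.21 / 7.6723 ≈ 0.2881

0.2881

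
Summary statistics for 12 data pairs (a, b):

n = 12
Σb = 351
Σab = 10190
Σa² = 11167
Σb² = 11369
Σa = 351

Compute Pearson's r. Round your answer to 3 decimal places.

-0.077

r = (nΣab − ΣaΣb) / √[(nΣa² − (Σa)²)(nΣb² − (Σb)²)]
Numerator: 12×10190 − 351×351 = -921
Denominator: √[(134004 − 123201)(136428 − 123201)] = √[10803 × 13227] = 11953.7141
r = -921 / 11953.7141 ≈ -0.077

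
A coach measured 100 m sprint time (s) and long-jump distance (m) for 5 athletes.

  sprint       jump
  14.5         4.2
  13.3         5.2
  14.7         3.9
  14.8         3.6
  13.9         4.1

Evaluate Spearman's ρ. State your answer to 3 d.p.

-0.900

Rank sprint: 3, 1, 4, 5, 2
Rank jump: 4, 5, 2, 1, 3
d = rank(sprint) − rank(jump): -1, -4, 2, 4, -1; Σd² = 38
ρ = 1 − 6Σd² / [n(n²−1)] = 1 − 6×38 / (5×24) = 1 − 228/120 ≈ -0.900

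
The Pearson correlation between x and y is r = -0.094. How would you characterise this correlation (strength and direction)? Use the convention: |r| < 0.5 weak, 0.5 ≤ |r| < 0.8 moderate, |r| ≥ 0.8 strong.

weak negative

r = -0.094 < 0 so the relationship is negative.
|r| = 0.094, which falls in the weak range.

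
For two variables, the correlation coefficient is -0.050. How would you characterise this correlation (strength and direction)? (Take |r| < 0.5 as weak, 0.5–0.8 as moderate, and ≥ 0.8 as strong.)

weak negative

r = -0.050 < 0 so the relationship is negative.
|r| = 0.050, which falls in the weak range.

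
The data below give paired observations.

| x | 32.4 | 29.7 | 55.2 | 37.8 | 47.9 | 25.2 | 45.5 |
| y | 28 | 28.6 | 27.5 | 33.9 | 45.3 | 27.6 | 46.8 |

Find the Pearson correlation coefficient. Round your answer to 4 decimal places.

n = 7, Σx = 273.7, Σy = 237.7, Σx² = 11407.43, Σy² = 8511.51, Σxy = 9550.83
nΣxy − ΣxΣy = 66855.81 − 65058.49 = 1797.32
nΣx² − (Σx)² = 79852.01 − 74911.69 = 4940.32; nΣy² − (Σy)² = 59580.57 − 56501.29 = 3079.28
r = 1797.32 / √(4940.32 × 3079.28) = 1797.32 / 3900.3370 ≈ 0.4608

0.4608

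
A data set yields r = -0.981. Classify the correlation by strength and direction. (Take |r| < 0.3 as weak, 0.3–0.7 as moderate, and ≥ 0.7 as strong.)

strong negative

r = -0.981 < 0 so the relationship is negative.
|r| = 0.981, which falls in the strong range.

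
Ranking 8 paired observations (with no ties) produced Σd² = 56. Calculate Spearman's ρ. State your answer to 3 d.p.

ρ = 1 − 6Σd² / [n(n²−1)] = 1 − 6×56 / (8×63)
  = 1 − 336/504 = 1 − 0.6667 ≈ 0.333

0.333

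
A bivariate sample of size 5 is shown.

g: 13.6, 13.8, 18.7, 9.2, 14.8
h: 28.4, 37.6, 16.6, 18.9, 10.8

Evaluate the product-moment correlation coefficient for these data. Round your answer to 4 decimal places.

-0.1756

n = 5, Σg = 70.1, Σh = 112.3, Σg² = 1028.77, Σh² = 2969.73, Σgh = 1549.26
nΣgh − ΣgΣh = 7746.3 − 7872.23 = -125.93
nΣg² − (Σg)² = 5143.85 − 4914.01 = 229.84; nΣh² − (Σh)² = 14848.65 − 12611.29 = 2237.36
r = -125.93 / √(229.84 × 2237.36) = -125.93 / 717.1017 ≈ -0.1756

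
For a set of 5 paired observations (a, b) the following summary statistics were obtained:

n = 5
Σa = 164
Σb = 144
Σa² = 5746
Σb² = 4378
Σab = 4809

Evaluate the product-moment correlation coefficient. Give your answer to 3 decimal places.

0.295

r = (nΣab − ΣaΣb) / √[(nΣa² − (Σa)²)(nΣb² − (Σb)²)]
Numerator: 5×4809 − 164×144 = 429
Denominator: √[(28730 − 26896)(21890 − 20736)] = √[1834 × 1154] = 1454.7976
r = 429 / 1454.7976 ≈ 0.295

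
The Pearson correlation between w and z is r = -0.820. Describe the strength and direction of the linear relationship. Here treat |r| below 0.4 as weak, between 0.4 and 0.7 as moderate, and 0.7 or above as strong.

strong negative

r = -0.820 < 0 so the relationship is negative.
|r| = 0.820, which falls in the strong range.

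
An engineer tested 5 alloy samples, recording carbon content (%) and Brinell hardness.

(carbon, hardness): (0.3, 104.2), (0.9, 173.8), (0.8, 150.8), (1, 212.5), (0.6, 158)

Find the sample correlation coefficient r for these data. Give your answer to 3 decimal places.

0.922

n = 5, Σx = 3.6, Σy = 799.3, Σx² = 2.9, Σy² = 133924.97, Σxy = 615.62
nΣxy − ΣxΣy = 3078.1 − 2877.48 = 200.62
nΣx² − (Σx)² = 14.5 − 12.96 = 1.54; nΣy² − (Σy)² = 669624.85 − 638880.49 = 30744.36
r = 200.62 / √(1.54 × 30744.36) = 200.62 / 217.5921 ≈ 0.922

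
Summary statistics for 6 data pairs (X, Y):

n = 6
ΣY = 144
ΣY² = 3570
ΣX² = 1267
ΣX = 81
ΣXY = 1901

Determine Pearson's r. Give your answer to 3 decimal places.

-0.306

r = (nΣXY − ΣXΣY) / √[(nΣX² − (ΣX)²)(nΣY² − (ΣY)²)]
Numerator: 6×1901 − 81×144 = -258
Denominator: √[(7602 − 6561)(21420 − 20736)] = √[1041 × 684] = 843.8270
r = -258 / 843.8270 ≈ -0.306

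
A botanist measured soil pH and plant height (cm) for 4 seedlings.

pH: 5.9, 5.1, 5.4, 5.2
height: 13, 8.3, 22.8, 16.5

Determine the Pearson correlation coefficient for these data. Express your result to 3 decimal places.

0.109

n = 4, Σx = 21.6, Σy = 60.6, Σx² = 117.02, Σy² = 1029.98, Σxy = 327.95
nΣxy − ΣxΣy = 1311.8 − 1308.96 = 2.84
nΣx² − (Σx)² = 468.08 − 466.56 = 1.52; nΣy² − (Σy)² = 4119.92 − 3672.36 = 447.56
r = 2.84 / √(1.52 × 447.56) = 2.84 / 26.0824 ≈ 0.109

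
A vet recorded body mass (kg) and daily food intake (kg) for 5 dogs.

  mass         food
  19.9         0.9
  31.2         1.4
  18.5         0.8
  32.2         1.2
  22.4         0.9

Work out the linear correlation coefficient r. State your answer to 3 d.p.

0.933

n = 5, Σx = 124.2, Σy = 5.2, Σx² = 3250.3, Σy² = 5.66, Σxy = 135.19
nΣxy − ΣxΣy = 675.95 − 645.84 = 30.11
nΣx² − (Σx)² = 16251.5 − 15425.64 = 825.86; nΣy² − (Σy)² = 28.3 − 27.04 = 1.26
r = 30.11 / √(825.86 × 1.26) = 30.11 / 32.2581 ≈ 0.933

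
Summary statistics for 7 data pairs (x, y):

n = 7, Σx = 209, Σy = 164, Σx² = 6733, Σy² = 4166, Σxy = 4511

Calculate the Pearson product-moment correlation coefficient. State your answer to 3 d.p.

r = (nΣxy − ΣxΣy) / √[(nΣx² − (Σx)²)(nΣy² − (Σy)²)]
Numerator: 7×4511 − 209×164 = -2699
Denominator: √[(47131 − 43681)(29162 − 26896)] = √[3450 × 2266] = 2796.0150
r = -2699 / 2796.0150 ≈ -0.965

-0.965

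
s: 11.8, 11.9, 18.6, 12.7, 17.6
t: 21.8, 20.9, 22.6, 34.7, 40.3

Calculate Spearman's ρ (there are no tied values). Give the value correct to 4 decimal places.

0.6000

Rank s: 1, 2, 5, 3, 4
Rank t: 2, 1, 3, 4, 5
d = rank(s) − rank(t): -1, 1, 2, -1, -1; Σd² = 8
ρ = 1 − 6Σd² / [n(n²−1)] = 1 − 6×8 / (5×24) = 1 − 48/120 ≈ 0.6000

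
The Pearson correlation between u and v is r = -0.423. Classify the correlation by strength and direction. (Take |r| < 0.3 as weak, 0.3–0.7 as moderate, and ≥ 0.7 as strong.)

r = -0.423 < 0 so the relationship is negative.
|r| = 0.423, which falls in the moderate range.

moderate negative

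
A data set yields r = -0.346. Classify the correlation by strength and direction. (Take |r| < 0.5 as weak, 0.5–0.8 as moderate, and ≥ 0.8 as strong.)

weak negative

r = -0.346 < 0 so the relationship is negative.
|r| = 0.346, which falls in the weak range.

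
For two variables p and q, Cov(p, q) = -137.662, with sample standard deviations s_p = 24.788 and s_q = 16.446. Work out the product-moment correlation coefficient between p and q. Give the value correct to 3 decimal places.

r = Cov(p,q) / (s_p · s_q) = -137.662 / (24.788 × 16.446)
  = -137.662 / 407.6634 ≈ -0.338

-0.338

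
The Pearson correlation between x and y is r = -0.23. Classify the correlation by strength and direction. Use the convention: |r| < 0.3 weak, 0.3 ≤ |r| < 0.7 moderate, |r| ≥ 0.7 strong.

r = -0.23 < 0 so the relationship is negative.
|r| = 0.23, which falls in the weak range.

weak negative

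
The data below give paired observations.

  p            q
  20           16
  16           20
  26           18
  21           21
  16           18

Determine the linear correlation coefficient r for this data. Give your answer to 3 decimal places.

-0.136

n = 5, Σp = 99, Σq = 93, Σp² = 2029, Σq² = 1745, Σpq = 1837
nΣpq − ΣpΣq = 9185 − 9207 = -22
nΣp² − (Σp)² = 10145 − 9801 = 344; nΣq² − (Σq)² = 8725 − 8649 = 76
r = -22 / √(344 × 76) = -22 / 161.6911 ≈ -0.136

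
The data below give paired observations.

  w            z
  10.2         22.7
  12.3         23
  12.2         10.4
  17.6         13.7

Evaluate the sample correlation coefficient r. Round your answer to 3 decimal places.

-0.498

n = 4, Σw = 52.3, Σz = 69.8, Σw² = 713.93, Σz² = 1340.14, Σwz = 882.44
nΣwz − ΣwΣz = 3529.76 − 3650.54 = -120.78
nΣw² − (Σw)² = 2855.72 − 2735.29 = 120.43; nΣz² − (Σz)² = 5360.56 − 4872.04 = 488.52
r = -120.78 / √(120.43 × 488.52) = -120.78 / 242.5540 ≈ -0.498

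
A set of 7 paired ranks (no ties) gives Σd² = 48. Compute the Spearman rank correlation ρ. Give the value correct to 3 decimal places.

ρ = 1 − 6Σd² / [n(n²−1)] = 1 − 6×48 / (7×48)
  = 1 − 288/336 = 1 − 0.8571 ≈ 0.143

0.143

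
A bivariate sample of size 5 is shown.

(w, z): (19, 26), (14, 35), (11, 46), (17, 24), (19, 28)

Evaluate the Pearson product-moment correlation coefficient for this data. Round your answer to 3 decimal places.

n = 5, Σw = 80, Σz = 159, Σw² = 1328, Σz² = 5377, Σwz = 2430
nΣwz − ΣwΣz = 12150 − 12720 = -570
nΣw² − (Σw)² = 6640 − 6400 = 240; nΣz² − (Σz)² = 26885 − 25281 = 1604
r = -570 / √(240 × 1604) = -570 / 620.4514 ≈ -0.919

-0.919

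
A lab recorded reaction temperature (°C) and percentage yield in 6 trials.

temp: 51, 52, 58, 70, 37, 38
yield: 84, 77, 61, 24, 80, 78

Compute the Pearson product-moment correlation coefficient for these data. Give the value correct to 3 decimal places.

n = 6, Σx = 306, Σy = 404, Σx² = 16382, Σy² = 29766, Σxy = 19430
nΣxy − ΣxΣy = 116580 − 123624 = -7044
nΣx² − (Σx)² = 98292 − 93636 = 4656; nΣy² − (Σy)² = 178596 − 163216 = 15380
r = -7044 / √(4656 × 15380) = -7044 / 8462.2267 ≈ -0.832

-0.832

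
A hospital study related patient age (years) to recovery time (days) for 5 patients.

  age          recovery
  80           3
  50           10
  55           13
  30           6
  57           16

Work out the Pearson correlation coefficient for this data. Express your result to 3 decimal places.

-0.172

n = 5, Σx = 272, Σy = 48, Σx² = 16074, Σy² = 570, Σxy = 2547
nΣxy − ΣxΣy = 12735 − 13056 = -321
nΣx² − (Σx)² = 80370 − 73984 = 6386; nΣy² − (Σy)² = 2850 − 2304 = 546
r = -321 / √(6386 × 546) = -321 / 1867.2857 ≈ -0.172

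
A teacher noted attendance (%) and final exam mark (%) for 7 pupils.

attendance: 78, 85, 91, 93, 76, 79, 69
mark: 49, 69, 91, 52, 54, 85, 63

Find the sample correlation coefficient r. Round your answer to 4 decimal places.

0.2389

n = 7, Σx = 571, Σy = 463, Σx² = 47017, Σy² = 32257, Σxy = 37970
nΣxy − ΣxΣy = 265790 − 264373 = 1417
nΣx² − (Σx)² = 329119 − 326041 = 3078; nΣy² − (Σy)² = 225799 − 214369 = 11430
r = 1417 / √(3078 × 11430) = 1417 / 5931.4029 ≈ 0.2389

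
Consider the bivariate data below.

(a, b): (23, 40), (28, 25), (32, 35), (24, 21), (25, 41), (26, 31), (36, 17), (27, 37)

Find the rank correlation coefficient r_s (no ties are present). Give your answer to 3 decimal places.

Rank a: 1, 6, 7, 2, 3, 4, 8, 5
Rank b: 7, 3, 5, 2, 8, 4, 1, 6
d = rank(a) − rank(b): -6, 3, 2, 0, -5, 0, 7, -1; Σd² = 124
ρ = 1 − 6Σd² / [n(n²−1)] = 1 − 6×124 / (8×63) = 1 − 744/504 ≈ -0.476

-0.476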